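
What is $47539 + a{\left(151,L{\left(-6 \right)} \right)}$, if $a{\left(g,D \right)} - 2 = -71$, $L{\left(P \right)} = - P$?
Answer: $47470$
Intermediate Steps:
$a{\left(g,D \right)} = -69$ ($a{\left(g,D \right)} = 2 - 71 = -69$)
$47539 + a{\left(151,L{\left(-6 \right)} \right)} = 47539 - 69 = 47470$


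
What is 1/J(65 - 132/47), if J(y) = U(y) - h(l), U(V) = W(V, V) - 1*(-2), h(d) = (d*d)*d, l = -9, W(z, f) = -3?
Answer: 1/728 ≈ 0.0013736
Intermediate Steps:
h(d) = d**3 (h(d) = d**2*d = d**3)
U(V) = -1 (U(V) = -3 - 1*(-2) = -3 + 2 = -1)
J(y) = 728 (J(y) = -1 - 1*(-9)**3 = -1 - 1*(-729) = -1 + 729 = 728)
1/J(65 - 132/47) = 1/728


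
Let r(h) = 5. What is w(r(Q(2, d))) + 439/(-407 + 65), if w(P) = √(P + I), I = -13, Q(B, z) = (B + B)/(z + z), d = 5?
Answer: -439/342 + 2*I*√2 ≈ -1.2836 + 2.8284*I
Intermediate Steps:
Q(B, z) = B/z (Q(B, z) = (2*B)/((2*z)) = (2*B)*(1/(2*z)) = B/z)
w(P) = √(-13 + P) (w(P) = √(P - 13) = √(-13 + P))
w(r(Q(2, d))) + 439/(-407 + 65) = √(-13 + 5) + 439/(-407 + 65) = √(-8) + 439/(-342) = 2*I*√2 + 439*(-1/342) = 2*I*√2 - 439/342 = -439/342 + 2*I*√2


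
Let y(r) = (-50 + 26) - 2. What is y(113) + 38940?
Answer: 38914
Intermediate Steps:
y(r) = -26 (y(r) = -24 - 2 = -26)
y(113) + 38940 = -26 + 38940 = 38914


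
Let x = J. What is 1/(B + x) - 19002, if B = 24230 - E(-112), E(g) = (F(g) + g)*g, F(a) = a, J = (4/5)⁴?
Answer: -10184958613/535994 ≈ -19002.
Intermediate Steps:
J = 256/625 (J = (4*(⅕))⁴ = (⅘)⁴ = 256/625 ≈ 0.40960)
x = 256/625 ≈ 0.40960
E(g) = 2*g² (E(g) = (g + g)*g = (2*g)*g = 2*g²)
B = -858 (B = 24230 - 2*(-112)² = 24230 - 2*12544 = 24230 - 1*25088 = 24230 - 25088 = -858)
1/(B + x) - 19002 = 1/(-858 + 256/625) - 19002 = 1/(-535994/625) - 19002 = -625/535994 - 19002 = -10184958613/535994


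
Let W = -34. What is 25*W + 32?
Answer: -818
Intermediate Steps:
25*W + 32 = 25*(-34) + 32 = -850 + 32 = -818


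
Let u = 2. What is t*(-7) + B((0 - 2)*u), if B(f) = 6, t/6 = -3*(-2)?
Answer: -246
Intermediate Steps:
t = 36 (t = 6*(-3*(-2)) = 6*6 = 36)
t*(-7) + B((0 - 2)*u) = 36*(-7) + 6 = -252 + 6 = -246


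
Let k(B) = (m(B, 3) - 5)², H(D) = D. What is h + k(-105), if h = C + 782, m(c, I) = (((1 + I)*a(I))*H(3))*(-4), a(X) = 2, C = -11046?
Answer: -63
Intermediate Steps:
m(c, I) = -24 - 24*I (m(c, I) = (((1 + I)*2)*3)*(-4) = ((2 + 2*I)*3)*(-4) = (6 + 6*I)*(-4) = -24 - 24*I)
h = -10264 (h = -11046 + 782 = -10264)
k(B) = 10201 (k(B) = ((-24 - 24*3) - 5)² = ((-24 - 72) - 5)² = (-96 - 5)² = (-101)² = 10201)
h + k(-105) = -10264 + 10201 = -63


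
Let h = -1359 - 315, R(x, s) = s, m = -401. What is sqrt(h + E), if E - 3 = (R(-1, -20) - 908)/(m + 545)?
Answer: I*sqrt(15097)/3 ≈ 40.957*I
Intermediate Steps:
E = -31/9 (E = 3 + (-20 - 908)/(-401 + 545) = 3 - 928/144 = 3 - 928*1/144 = 3 - 58/9 = -31/9 ≈ -3.4444)
h = -1674
sqrt(h + E) = sqrt(-1674 - 31/9) = sqrt(-15097/9) = I*sqrt(15097)/3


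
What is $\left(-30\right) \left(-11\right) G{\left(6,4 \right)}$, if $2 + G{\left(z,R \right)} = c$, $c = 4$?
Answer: $660$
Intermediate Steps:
$G{\left(z,R \right)} = 2$ ($G{\left(z,R \right)} = -2 + 4 = 2$)
$\left(-30\right) \left(-11\right) G{\left(6,4 \right)} = \left(-30\right) \left(-11\right) 2 = 330 \cdot 2 = 660$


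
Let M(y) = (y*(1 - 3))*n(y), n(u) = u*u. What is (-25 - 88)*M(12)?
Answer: 390528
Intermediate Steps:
n(u) = u**2
M(y) = -2*y**3 (M(y) = (y*(1 - 3))*y**2 = (y*(-2))*y**2 = (-2*y)*y**2 = -2*y**3)
(-25 - 88)*M(12) = (-25 - 88)*(-2*12**3) = -(-226)*1728 = -113*(-3456) = 390528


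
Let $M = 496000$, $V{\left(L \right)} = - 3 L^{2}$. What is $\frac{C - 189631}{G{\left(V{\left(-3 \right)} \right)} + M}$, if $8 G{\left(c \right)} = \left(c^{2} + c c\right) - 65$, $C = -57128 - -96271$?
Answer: $- \frac{1203904}{3969393} \approx -0.3033$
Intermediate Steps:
$C = 39143$ ($C = -57128 + 96271 = 39143$)
$G{\left(c \right)} = - \frac{65}{8} + \frac{c^{2}}{4}$ ($G{\left(c \right)} = \frac{\left(c^{2} + c c\right) - 65}{8} = \frac{\left(c^{2} + c^{2}\right) - 65}{8} = \frac{2 c^{2} - 65}{8} = \frac{-65 + 2 c^{2}}{8} = - \frac{65}{8} + \frac{c^{2}}{4}$)
$\frac{C - 189631}{G{\left(V{\left(-3 \right)} \right)} + M} = \frac{39143 - 189631}{\left(- \frac{65}{8} + \frac{\left(- 3 \left(-3\right)^{2}\right)^{2}}{4}\right) + 496000} = - \frac{150488}{\left(- \frac{65}{8} + \frac{\left(\left(-3\right) 9\right)^{2}}{4}\right) + 496000} = - \frac{150488}{\left(- \frac{65}{8} + \frac{\left(-27\right)^{2}}{4}\right) + 496000} = - \frac{150488}{\left(- \frac{65}{8} + \frac{1}{4} \cdot 729\right) + 496000} = - \frac{150488}{\left(- \frac{65}{8} + \frac{729}{4}\right) + 496000} = - \frac{150488}{\frac{1393}{8} + 496000} = - \frac{150488}{\frac{3969393}{8}} = \left(-150488\right) \frac{8}{3969393} = - \frac{1203904}{3969393}$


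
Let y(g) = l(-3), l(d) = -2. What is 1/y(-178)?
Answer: -½ ≈ -0.50000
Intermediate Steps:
y(g) = -2
1/y(-178) = 1/(-2) = -½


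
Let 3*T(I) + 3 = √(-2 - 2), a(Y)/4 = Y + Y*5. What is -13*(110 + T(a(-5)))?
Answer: -1417 - 26*I/3 ≈ -1417.0 - 8.6667*I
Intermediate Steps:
a(Y) = 24*Y (a(Y) = 4*(Y + Y*5) = 4*(Y + 5*Y) = 4*(6*Y) = 24*Y)
T(I) = -1 + 2*I/3 (T(I) = -1 + √(-2 - 2)/3 = -1 + √(-4)/3 = -1 + (2*I)/3 = -1 + 2*I/3)
-13*(110 + T(a(-5))) = -13*(110 + (-1 + 2*I/3)) = -13*(109 + 2*I/3) = -1417 - 26*I/3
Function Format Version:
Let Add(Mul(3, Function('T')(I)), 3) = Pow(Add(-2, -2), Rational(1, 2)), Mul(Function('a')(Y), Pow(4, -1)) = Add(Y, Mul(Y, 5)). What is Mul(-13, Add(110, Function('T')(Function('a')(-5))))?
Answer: Add(-1417, Mul(Rational(-26, 3), I)) ≈ Add(-1417.0, Mul(-8.6667, I))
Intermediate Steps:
Function('a')(Y) = Mul(24, Y) (Function('a')(Y) = Mul(4, Add(Y, Mul(Y, 5))) = Mul(4, Add(Y, Mul(5, Y))) = Mul(4, Mul(6, Y)) = Mul(24, Y))
Function('T')(I) = Add(-1, Mul(Rational(2, 3), I)) (Function('T')(I) = Add(-1, Mul(Rational(1, 3), Pow(Add(-2, -2), Rational(1, 2)))) = Add(-1, Mul(Rational(1, 3), Pow(-4, Rational(1, 2)))) = Add(-1, Mul(Rational(1, 3), Mul(2, I))) = Add(-1, Mul(Rational(2, 3), I)))
Mul(-13, Add(110, Function('T')(Function('a')(-5)))) = Mul(-13, Add(110, Add(-1, Mul(Rational(2, 3), I)))) = Mul(-13, Add(109, Mul(Rational(2, 3), I))) = Add(-1417, Mul(Rational(-26, 3), I))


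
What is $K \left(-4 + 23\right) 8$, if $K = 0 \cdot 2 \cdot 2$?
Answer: $0$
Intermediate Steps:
$K = 0$ ($K = 0 \cdot 2 = 0$)
$K \left(-4 + 23\right) 8 = 0 \left(-4 + 23\right) 8 = 0 \cdot 19 \cdot 8 = 0 \cdot 8 = 0$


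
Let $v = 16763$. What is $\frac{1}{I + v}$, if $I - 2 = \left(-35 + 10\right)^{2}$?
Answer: $\frac{1}{17390} \approx 5.7504 \cdot 10^{-5}$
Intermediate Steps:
$I = 627$ ($I = 2 + \left(-35 + 10\right)^{2} = 2 + \left(-25\right)^{2} = 2 + 625 = 627$)
$\frac{1}{I + v} = \frac{1}{627 + 16763} = \frac{1}{17390}$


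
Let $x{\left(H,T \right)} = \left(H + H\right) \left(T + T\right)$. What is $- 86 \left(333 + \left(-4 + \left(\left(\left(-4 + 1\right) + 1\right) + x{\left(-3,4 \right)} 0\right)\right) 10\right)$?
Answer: $-23478$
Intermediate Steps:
$x{\left(H,T \right)} = 4 H T$ ($x{\left(H,T \right)} = 2 H 2 T = 4 H T$)
$- 86 \left(333 + \left(-4 + \left(\left(\left(-4 + 1\right) + 1\right) + x{\left(-3,4 \right)} 0\right)\right) 10\right) = - 86 \left(333 + \left(-4 + \left(\left(\left(-4 + 1\right) + 1\right) + 4 \left(-3\right) 4 \cdot 0\right)\right) 10\right) = - 86 \left(333 + \left(-4 + \left(\left(-3 + 1\right) - 0\right)\right) 10\right) = - 86 \left(333 + \left(-4 + \left(-2 + 0\right)\right) 10\right) = - 86 \left(333 + \left(-4 - 2\right) 10\right) = - 86 \left(333 - 60\right) = \left(-86\right) 273 = -23478$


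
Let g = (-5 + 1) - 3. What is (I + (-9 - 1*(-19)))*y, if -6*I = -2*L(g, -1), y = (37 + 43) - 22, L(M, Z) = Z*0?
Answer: 580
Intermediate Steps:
g = -7 (g = -4 - 3 = -7)
L(M, Z) = 0
y = 58 (y = 80 - 22 = 58)
I = 0 (I = -(-1)*0/3 = -⅙*0 = 0)
(I + (-9 - 1*(-19)))*y = (0 + (-9 - 1*(-19)))*58 = (0 + (-9 + 19))*58 = (0 + 10)*58 = 10*58 = 580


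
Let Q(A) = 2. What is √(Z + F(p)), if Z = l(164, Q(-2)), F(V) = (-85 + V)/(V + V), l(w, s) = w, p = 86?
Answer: √1212987/86 ≈ 12.806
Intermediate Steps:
F(V) = (-85 + V)/(2*V) (F(V) = (-85 + V)/((2*V)) = (-85 + V)*(1/(2*V)) = (-85 + V)/(2*V))
Z = 164
√(Z + F(p)) = √(164 + (½)*(-85 + 86)/86) = √(164 + (½)*(1/86)*1) = √(164 + 1/172) = √(28209/172) = √1212987/86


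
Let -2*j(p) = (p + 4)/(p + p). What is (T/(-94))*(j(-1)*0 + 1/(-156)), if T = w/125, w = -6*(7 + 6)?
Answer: -1/23500 ≈ -4.2553e-5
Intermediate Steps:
w = -78 (w = -6*13 = -78)
j(p) = -(4 + p)/(4*p) (j(p) = -(p + 4)/(2*(p + p)) = -(4 + p)/(2*(2*p)) = -(4 + p)*1/(2*p)/2 = -(4 + p)/(4*p))
T = -78/125 ≈ -0.62400
(T/(-94))*(j(-1)*0 + 1/(-156)) = (-78/125/(-94))*(((¼)*(-4 - 1*(-1))/(-1))*0 + 1/(-156)) = (-78/125*(-1/94))*(((¼)*(-1)*(-4 + 1))*0 - 1/156) = 39*(((¼)*(-1)*(-3))*0 - 1/156)/5875 = 39*((¾)*0 - 1/156)/5875 = 39*(0 - 1/156)/5875 = (39/5875)*(-1/156) = -1/23500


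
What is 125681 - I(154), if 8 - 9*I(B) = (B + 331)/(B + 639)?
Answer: 99664382/793 ≈ 1.2568e+5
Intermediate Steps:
I(B) = 8/9 - (331 + B)/(9*(639 + B)) (I(B) = 8/9 - (B + 331)/(9*(B + 639)) = 8/9 - (331 + B)/(9*(639 + B)))
125681 - I(154) = 125681 - 7*(683 + 154)/(9*(639 + 154)) = 125681 - 7*837/(9*793) = 125681 - 1*651/793 = 125681 - 651/793 = 99664382/793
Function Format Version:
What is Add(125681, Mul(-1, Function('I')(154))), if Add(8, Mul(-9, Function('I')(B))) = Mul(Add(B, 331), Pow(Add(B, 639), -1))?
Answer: Rational(99664382, 793) ≈ 1.2568e+5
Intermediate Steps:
Function('I')(B) = Add(Rational(8, 9), Mul(Rational(-1, 9), Pow(Add(639, B), -1), Add(331, B))) (Function('I')(B) = Add(Rational(8, 9), Mul(Rational(-1, 9), Mul(Add(B, 331), Pow(Add(B, 639), -1)))) = Add(Rational(8, 9), Mul(Rational(-1, 9), Mul(Add(331, B), Pow(Add(639, B), -1)))) = Add(Rational(8, 9), Mul(Rational(-1, 9), Mul(Pow(Add(639, B), -1), Add(331, B)))) = Add(Rational(8, 9), Mul(Rational(-1, 9), Pow(Add(639, B), -1), Add(331, B))))
Add(125681, Mul(-1, Function('I')(154))) = Add(125681, Mul(-1, Mul(Rational(7, 9), Pow(Add(639, 154), -1), Add(683, 154)))) = Add(125681, Mul(-1, Mul(Rational(7, 9), Pow(793, -1), 837))) = Add(125681, Mul(-1, Mul(Rational(7, 9), Rational(1, 793), 837))) = Add(125681, Mul(-1, Rational(651, 793))) = Add(125681, Rational(-651, 793)) = Rational(99664382, 793)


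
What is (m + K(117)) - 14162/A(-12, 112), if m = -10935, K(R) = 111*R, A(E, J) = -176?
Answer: 187657/88 ≈ 2132.5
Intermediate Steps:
(m + K(117)) - 14162/A(-12, 112) = (-10935 + 111*117) - 14162/(-176) = (-10935 + 12987) - 14162*(-1/176) = 2052 + 7081/88 = 187657/88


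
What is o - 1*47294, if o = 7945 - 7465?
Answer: -46814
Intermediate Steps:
o = 480
o - 1*47294 = 480 - 1*47294 = 480 - 47294 = -46814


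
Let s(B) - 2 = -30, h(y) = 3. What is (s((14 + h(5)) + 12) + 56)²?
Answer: 784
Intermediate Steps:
s(B) = -28 (s(B) = 2 - 30 = -28)
(s((14 + h(5)) + 12) + 56)² = (-28 + 56)² = 28² = 784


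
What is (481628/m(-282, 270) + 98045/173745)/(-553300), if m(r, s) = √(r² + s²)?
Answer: -19609/19226621700 - 120407*√4234/3514008300 ≈ -0.0022306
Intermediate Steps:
(481628/m(-282, 270) + 98045/173745)/(-553300) = (481628/(√((-282)² + 270²)) + 98045/173745)/(-553300) = (481628/(√(79524 + 72900)) + 98045*(1/173745))*(-1/553300) = (481628/(√152424) + 19609/34749)*(-1/553300) = (481628/((6*√4234)) + 19609/34749)*(-1/553300) = (481628*(√4234/25404) + 19609/34749)*(-1/553300) = (120407*√4234/6351 + 19609/34749)*(-1/553300) = (19609/34749 + 120407*√4234/6351)*(-1/553300) = -19609/19226621700 - 120407*√4234/3514008300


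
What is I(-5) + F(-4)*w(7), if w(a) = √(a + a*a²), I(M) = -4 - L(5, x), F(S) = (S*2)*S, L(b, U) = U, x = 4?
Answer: -8 + 160*√14 ≈ 590.67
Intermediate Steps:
F(S) = 2*S² (F(S) = (2*S)*S = 2*S²)
I(M) = -8 (I(M) = -4 - 1*4 = -4 - 4 = -8)
w(a) = √(a + a³)
I(-5) + F(-4)*w(7) = -8 + (2*(-4)²)*√(7 + 7³) = -8 + (2*16)*√(7 + 343) = -8 + 32*√350 = -8 + 32*(5*√14) = -8 + 160*√14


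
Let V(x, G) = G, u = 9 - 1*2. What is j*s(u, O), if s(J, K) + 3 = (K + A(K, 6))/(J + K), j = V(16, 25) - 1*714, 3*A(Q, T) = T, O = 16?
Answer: 35139/23 ≈ 1527.8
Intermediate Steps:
A(Q, T) = T/3
u = 7 (u = 9 - 2 = 7)
j = -689 (j = 25 - 1*714 = 25 - 714 = -689)
s(J, K) = -3 + (2 + K)/(J + K) (s(J, K) = -3 + (K + (⅓)*6)/(J + K) = -3 + (K + 2)/(J + K) = -3 + (2 + K)/(J + K))
j*s(u, O) = -689*(2 - 3*7 - 2*16)/(7 + 16) = -689*(2 - 21 - 32)/23 = -689*(-51)/23 = -689*(-51/23) = 35139/23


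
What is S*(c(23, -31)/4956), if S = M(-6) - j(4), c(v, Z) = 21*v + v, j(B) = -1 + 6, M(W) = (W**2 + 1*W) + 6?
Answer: 7843/2478 ≈ 3.1651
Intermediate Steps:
M(W) = 6 + W + W**2 (M(W) = (W**2 + W) + 6 = (W + W**2) + 6 = 6 + W + W**2)
j(B) = 5
c(v, Z) = 22*v
S = 31 (S = (6 - 6 + (-6)**2) - 1*5 = (6 - 6 + 36) - 5 = 36 - 5 = 31)
S*(c(23, -31)/4956) = 31*((22*23)/4956) = 31*(506*(1/4956)) = 31*(253/2478) = 7843/2478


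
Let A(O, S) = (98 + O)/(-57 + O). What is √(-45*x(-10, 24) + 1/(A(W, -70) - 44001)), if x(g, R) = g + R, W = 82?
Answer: 5*I*√135481815579/73323 ≈ 25.1*I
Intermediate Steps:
A(O, S) = (98 + O)/(-57 + O)
x(g, R) = R + g
√(-45*x(-10, 24) + 1/(A(W, -70) - 44001)) = √(-45*(24 - 10) + 1/((98 + 82)/(-57 + 82) - 44001)) = √(-45*14 + 1/(180/25 - 44001)) = √(-630 + 1/((1/25)*180 - 44001)) = √(-630 + 1/(36/5 - 44001)) = √(-630 + 1/(-219969/5)) = √(-630 - 5/219969) = √(-138580475/219969) = 5*I*√135481815579/73323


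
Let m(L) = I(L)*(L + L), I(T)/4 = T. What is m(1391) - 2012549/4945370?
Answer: 76549617595211/4945370 ≈ 1.5479e+7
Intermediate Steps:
I(T) = 4*T
m(L) = 8*L² (m(L) = (4*L)*(L + L) = (4*L)*(2*L) = 8*L²)
m(1391) - 2012549/4945370 = 8*1391² - 2012549/4945370 = 8*1934881 - 2012549*1/4945370 = 15479048 - 2012549/4945370 = 76549617595211/4945370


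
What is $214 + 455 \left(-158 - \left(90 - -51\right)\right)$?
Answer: $-135831$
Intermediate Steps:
$214 + 455 \left(-158 - \left(90 - -51\right)\right) = 214 + 455 \left(-158 - \left(90 + 51\right)\right) = 214 + 455 \left(-158 - 141\right) = 214 + 455 \left(-299\right) = 214 - 136045 = -135831$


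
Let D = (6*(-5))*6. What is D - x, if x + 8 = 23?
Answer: -195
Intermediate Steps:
x = 15 (x = -8 + 23 = 15)
D = -180 (D = -30*6 = -180)
D - x = -180 - 1*15 = -180 - 15 = -195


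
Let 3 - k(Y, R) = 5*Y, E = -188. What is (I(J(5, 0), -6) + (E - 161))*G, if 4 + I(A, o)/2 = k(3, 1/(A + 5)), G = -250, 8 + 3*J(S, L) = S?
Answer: 95250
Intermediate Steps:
J(S, L) = -8/3 + S/3
k(Y, R) = 3 - 5*Y
I(A, o) = -32 (I(A, o) = -8 + 2*(3 - 5*3) = -8 + 2*(3 - 15) = -8 + 2*(-12) = -8 - 24 = -32)
(I(J(5, 0), -6) + (E - 161))*G = (-32 + (-188 - 161))*(-250) = (-32 - 349)*(-250) = -381*(-250) = 95250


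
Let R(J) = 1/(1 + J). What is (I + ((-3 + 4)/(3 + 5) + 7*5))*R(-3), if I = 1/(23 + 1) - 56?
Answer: 125/12 ≈ 10.417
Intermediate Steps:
I = -1343/24 (I = 1/24 - 56 = -1343/24 ≈ -55.958)
(I + ((-3 + 4)/(3 + 5) + 7*5))*R(-3) = (-1343/24 + ((-3 + 4)/(3 + 5) + 7*5))/(1 - 3) = (-1343/24 + (1/8 + 35))/(-2) = (-1343/24 + (1*(1/8) + 35))*(-1/2) = (-1343/24 + (1/8 + 35))*(-1/2) = (-1343/24 + 281/8)*(-1/2) = -125/6*(-1/2) = 125/12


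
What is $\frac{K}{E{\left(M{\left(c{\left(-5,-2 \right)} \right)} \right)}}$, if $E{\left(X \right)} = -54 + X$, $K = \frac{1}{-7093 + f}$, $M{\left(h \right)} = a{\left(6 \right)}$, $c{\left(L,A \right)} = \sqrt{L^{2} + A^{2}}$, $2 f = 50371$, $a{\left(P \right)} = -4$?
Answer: $- \frac{1}{1049365} \approx -9.5296 \cdot 10^{-7}$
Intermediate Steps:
$f = \frac{50371}{2}$ ($f = \frac{1}{2} \cdot 50371 = \frac{50371}{2} \approx 25186.0$)
$c{\left(L,A \right)} = \sqrt{A^{2} + L^{2}}$
$M{\left(h \right)} = -4$
$K = \frac{2}{36185}$ ($K = \frac{1}{-7093 + \frac{50371}{2}} = \frac{1}{\frac{36185}{2}} = \frac{2}{36185} \approx 5.5272 \cdot 10^{-5}$)
$\frac{K}{E{\left(M{\left(c{\left(-5,-2 \right)} \right)} \right)}} = \frac{2}{36185 \left(-54 - 4\right)} = \frac{2}{36185 \left(-58\right)} = \frac{2}{36185} \left(- \frac{1}{58}\right) = - \frac{1}{1049365}$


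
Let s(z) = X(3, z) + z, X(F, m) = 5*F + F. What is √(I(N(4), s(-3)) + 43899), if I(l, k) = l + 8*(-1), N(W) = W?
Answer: √43895 ≈ 209.51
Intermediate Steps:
X(F, m) = 6*F
s(z) = 18 + z (s(z) = 6*3 + z = 18 + z)
I(l, k) = -8 + l (I(l, k) = l - 8 = -8 + l)
√(I(N(4), s(-3)) + 43899) = √((-8 + 4) + 43899) = √(-4 + 43899) = √43895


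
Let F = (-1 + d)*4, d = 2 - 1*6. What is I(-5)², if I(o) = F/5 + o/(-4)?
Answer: 121/16 ≈ 7.5625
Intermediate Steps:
d = -4 (d = 2 - 6 = -4)
F = -20 (F = (-1 - 4)*4 = -5*4 = -20)
I(o) = -4 - o/4 (I(o) = -20/5 + o/(-4) = -20*⅕ + o*(-¼) = -4 - o/4)
I(-5)² = (-4 - ¼*(-5))² = (-4 + 5/4)² = (-11/4)² = 121/16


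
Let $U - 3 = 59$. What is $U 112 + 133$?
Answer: $7077$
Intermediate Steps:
$U = 62$ ($U = 3 + 59 = 62$)
$U 112 + 133 = 62 \cdot 112 + 133 = 6944 + 133 = 7077$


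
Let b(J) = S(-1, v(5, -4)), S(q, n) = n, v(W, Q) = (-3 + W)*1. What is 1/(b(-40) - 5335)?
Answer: -1/5333 ≈ -0.00018751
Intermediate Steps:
v(W, Q) = -3 + W
b(J) = 2 (b(J) = -3 + 5 = 2)
1/(b(-40) - 5335) = 1/(2 - 5335) = 1/(-5333) = -1/5333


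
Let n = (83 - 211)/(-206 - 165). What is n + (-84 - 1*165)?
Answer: -92251/371 ≈ -248.66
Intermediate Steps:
n = 128/371 (n = -128/(-371) = -128*(-1/371) = 128/371 ≈ 0.34501)
n + (-84 - 1*165) = 128/371 + (-84 - 1*165) = 128/371 + (-84 - 165) = 128/371 - 249 = -92251/371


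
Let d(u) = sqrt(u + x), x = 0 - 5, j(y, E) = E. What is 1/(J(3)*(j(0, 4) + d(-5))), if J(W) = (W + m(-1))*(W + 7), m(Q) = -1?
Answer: 1/130 - I*sqrt(10)/520 ≈ 0.0076923 - 0.0060813*I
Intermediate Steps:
x = -5
J(W) = (-1 + W)*(7 + W) (J(W) = (W - 1)*(W + 7) = (-1 + W)*(7 + W))
d(u) = sqrt(-5 + u) (d(u) = sqrt(u - 5) = sqrt(-5 + u))
1/(J(3)*(j(0, 4) + d(-5))) = 1/((-7 + 3**2 + 6*3)*(4 + sqrt(-5 - 5))) = 1/((-7 + 9 + 18)*(4 + sqrt(-10))) = 1/(20*(4 + I*sqrt(10))) = 1/(80 + 20*I*sqrt(10))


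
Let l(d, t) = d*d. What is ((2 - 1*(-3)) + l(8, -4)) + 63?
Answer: 132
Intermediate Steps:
l(d, t) = d**2
((2 - 1*(-3)) + l(8, -4)) + 63 = ((2 - 1*(-3)) + 8**2) + 63 = ((2 + 3) + 64) + 63 = (5 + 64) + 63 = 69 + 63 = 132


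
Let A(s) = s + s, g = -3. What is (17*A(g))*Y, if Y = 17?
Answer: -1734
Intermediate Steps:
A(s) = 2*s
(17*A(g))*Y = (17*(2*(-3)))*17 = (17*(-6))*17 = -102*17 = -1734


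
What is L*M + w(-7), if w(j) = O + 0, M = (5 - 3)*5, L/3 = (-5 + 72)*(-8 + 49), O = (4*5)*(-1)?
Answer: 82390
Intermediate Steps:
O = -20 (O = 20*(-1) = -20)
L = 8241 (L = 3*((-5 + 72)*(-8 + 49)) = 3*(67*41) = 3*2747 = 8241)
M = 10 (M = 2*5 = 10)
w(j) = -20 (w(j) = -20 + 0 = -20)
L*M + w(-7) = 8241*10 - 20 = 82410 - 20 = 82390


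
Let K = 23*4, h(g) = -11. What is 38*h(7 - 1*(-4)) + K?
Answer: -326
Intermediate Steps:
K = 92
38*h(7 - 1*(-4)) + K = 38*(-11) + 92 = -418 + 92 = -326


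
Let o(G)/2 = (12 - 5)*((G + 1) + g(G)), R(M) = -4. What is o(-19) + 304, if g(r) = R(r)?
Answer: -4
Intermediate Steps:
g(r) = -4
o(G) = -42 + 14*G (o(G) = 2*((12 - 5)*((G + 1) - 4)) = 2*(7*((1 + G) - 4)) = 2*(7*(-3 + G)) = 2*(-21 + 7*G) = -42 + 14*G)
o(-19) + 304 = (-42 + 14*(-19)) + 304 = (-42 - 266) + 304 = -308 + 304 = -4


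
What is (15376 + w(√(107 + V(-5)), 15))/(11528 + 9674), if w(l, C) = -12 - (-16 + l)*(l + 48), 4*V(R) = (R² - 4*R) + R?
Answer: 16015/21202 - 48*√13/10601 ≈ 0.73903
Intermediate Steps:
V(R) = -3*R/4 + R²/4 (V(R) = ((R² - 4*R) + R)/4 = (R² - 3*R)/4 = -3*R/4 + R²/4)
w(l, C) = -12 - (-16 + l)*(48 + l)
(15376 + w(√(107 + V(-5)), 15))/(11528 + 9674) = (15376 + (756 - (√(107 + (¼)*(-5)*(-3 - 5)))² - 32*√(107 + (¼)*(-5)*(-3 - 5))))/(11528 + 9674) = (15376 + (756 - (√(107 + (¼)*(-5)*(-8)))² - 32*√(107 + (¼)*(-5)*(-8))))/21202 = (15376 + (756 - (√(107 + 10))² - 32*√(107 + 10)))*(1/21202) = (15376 + (756 - (√117)² - 96*√13))*(1/21202) = (15376 + (756 - (3*√13)² - 96*√13))*(1/21202) = (15376 + (756 - 1*117 - 96*√13))*(1/21202) = (15376 + (756 - 117 - 96*√13))*(1/21202) = (15376 + (639 - 96*√13))*(1/21202) = (16015 - 96*√13)*(1/21202) = 16015/21202 - 48*√13/10601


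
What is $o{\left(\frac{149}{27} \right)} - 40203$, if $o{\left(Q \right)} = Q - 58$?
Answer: $- \frac{1086898}{27} \approx -40256.0$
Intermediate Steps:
$o{\left(Q \right)} = -58 + Q$
$o{\left(\frac{149}{27} \right)} - 40203 = \left(-58 + \frac{149}{27}\right) - 40203 = - \frac{1417}{27} - 40203 = - \frac{1086898}{27}$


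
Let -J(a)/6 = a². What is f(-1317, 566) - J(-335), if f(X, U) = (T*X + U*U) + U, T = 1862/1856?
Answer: 921458289/928 ≈ 9.9295e+5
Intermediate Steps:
T = 931/928 (T = 1862*(1/1856) = 931/928 ≈ 1.0032)
f(X, U) = U + U² + 931*X/928 (f(X, U) = (931*X/928 + U*U) + U = (931*X/928 + U²) + U = (U² + 931*X/928) + U = U + U² + 931*X/928)
J(a) = -6*a²
f(-1317, 566) - J(-335) = (566 + 566² + (931/928)*(-1317)) - (-6)*(-335)² = (566 + 320356 - 1226127/928) - (-6)*112225 = 296589489/928 - 1*(-673350) = 296589489/928 + 673350 = 921458289/928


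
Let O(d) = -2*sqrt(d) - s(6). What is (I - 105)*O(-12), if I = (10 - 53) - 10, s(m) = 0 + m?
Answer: 948 + 632*I*sqrt(3) ≈ 948.0 + 1094.7*I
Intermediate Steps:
s(m) = m
I = -53 (I = -43 - 10 = -53)
O(d) = -6 - 2*sqrt(d) (O(d) = -2*sqrt(d) - 1*6 = -2*sqrt(d) - 6 = -6 - 2*sqrt(d))
(I - 105)*O(-12) = (-53 - 105)*(-6 - 4*I*sqrt(3)) = -158*(-6 - 4*I*sqrt(3)) = 948 + 632*I*sqrt(3)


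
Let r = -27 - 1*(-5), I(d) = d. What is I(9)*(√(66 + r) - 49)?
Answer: -441 + 18*√11 ≈ -381.30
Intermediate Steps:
r = -22 (r = -27 + 5 = -22)
I(9)*(√(66 + r) - 49) = 9*(√(66 - 22) - 49) = 9*(√44 - 49) = 9*(2*√11 - 49) = 9*(-49 + 2*√11) = -441 + 18*√11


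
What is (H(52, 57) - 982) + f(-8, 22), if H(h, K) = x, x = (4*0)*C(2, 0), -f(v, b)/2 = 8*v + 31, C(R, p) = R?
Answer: -916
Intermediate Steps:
f(v, b) = -62 - 16*v (f(v, b) = -2*(8*v + 31) = -2*(31 + 8*v) = -62 - 16*v)
x = 0 (x = (4*0)*2 = 0*2 = 0)
H(h, K) = 0
(H(52, 57) - 982) + f(-8, 22) = (0 - 982) + (-62 - 16*(-8)) = -982 + (-62 + 128) = -982 + 66 = -916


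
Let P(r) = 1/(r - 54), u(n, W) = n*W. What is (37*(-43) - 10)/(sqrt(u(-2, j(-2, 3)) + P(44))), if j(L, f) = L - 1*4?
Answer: -1601*sqrt(1190)/119 ≈ -464.11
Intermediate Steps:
j(L, f) = -4 + L (j(L, f) = L - 4 = -4 + L)
u(n, W) = W*n
P(r) = 1/(-54 + r)
(37*(-43) - 10)/(sqrt(u(-2, j(-2, 3)) + P(44))) = (37*(-43) - 10)/(sqrt((-4 - 2)*(-2) + 1/(-54 + 44))) = (-1591 - 10)/(sqrt(-6*(-2) + 1/(-10))) = -1601/sqrt(12 - 1/10) = -1601*sqrt(1190)/119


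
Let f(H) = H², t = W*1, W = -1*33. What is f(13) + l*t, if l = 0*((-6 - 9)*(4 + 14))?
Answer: 169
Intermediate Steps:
W = -33
t = -33 (t = -33*1 = -33)
l = 0 (l = 0*(-15*18) = 0*(-270) = 0)
f(13) + l*t = 13² + 0*(-33) = 169 + 0 = 169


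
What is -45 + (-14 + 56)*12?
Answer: 459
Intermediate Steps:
-45 + (-14 + 56)*12 = -45 + 42*12 = -45 + 504 = 459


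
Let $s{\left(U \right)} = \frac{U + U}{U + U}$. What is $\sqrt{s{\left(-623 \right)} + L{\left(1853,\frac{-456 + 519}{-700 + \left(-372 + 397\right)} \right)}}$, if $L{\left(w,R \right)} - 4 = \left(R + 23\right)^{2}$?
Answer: $\frac{\sqrt{2979649}}{75} \approx 23.016$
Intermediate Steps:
$s{\left(U \right)} = 1$ ($s{\left(U \right)} = \frac{2 U}{2 U} = 2 U \frac{1}{2 U} = 1$)
$L{\left(w,R \right)} = 4 + \left(23 + R\right)^{2}$ ($L{\left(w,R \right)} = 4 + \left(R + 23\right)^{2} = 4 + \left(23 + R\right)^{2}$)
$\sqrt{s{\left(-623 \right)} + L{\left(1853,\frac{-456 + 519}{-700 + \left(-372 + 397\right)} \right)}} = \sqrt{1 + \left(4 + \left(23 + \frac{-456 + 519}{-700 + \left(-372 + 397\right)}\right)^{2}\right)} = \sqrt{1 + \left(4 + \left(23 + \frac{63}{-700 + 25}\right)^{2}\right)} = \sqrt{1 + \left(4 + \left(23 + \frac{63}{-675}\right)^{2}\right)} = \sqrt{1 + \left(4 + \left(23 + 63 \left(- \frac{1}{675}\right)\right)^{2}\right)} = \sqrt{1 + \left(4 + \left(23 - \frac{7}{75}\right)^{2}\right)} = \sqrt{1 + \left(4 + \left(\frac{1718}{75}\right)^{2}\right)} = \sqrt{1 + \left(4 + \frac{2951524}{5625}\right)} = \sqrt{1 + \frac{2974024}{5625}} = \sqrt{\frac{2979649}{5625}} = \frac{\sqrt{2979649}}{75}$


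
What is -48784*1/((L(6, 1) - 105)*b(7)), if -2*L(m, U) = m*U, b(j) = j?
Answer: 12196/189 ≈ 64.529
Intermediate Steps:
L(m, U) = -U*m/2 (L(m, U) = -m*U/2 = -U*m/2)
-48784*1/((L(6, 1) - 105)*b(7)) = -48784*1/(7*(-½*1*6 - 105)) = -48784*1/(7*(-3 - 105)) = -48784/((-108*7)) = -48784/(-756) = -48784*(-1/756) = 12196/189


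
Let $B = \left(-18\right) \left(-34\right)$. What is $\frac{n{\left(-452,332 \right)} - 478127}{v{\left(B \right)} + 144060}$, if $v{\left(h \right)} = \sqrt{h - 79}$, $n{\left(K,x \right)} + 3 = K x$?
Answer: $- \frac{90497627640}{20753283067} + \frac{628194 \sqrt{533}}{20753283067} \approx -4.3599$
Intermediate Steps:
$n{\left(K,x \right)} = -3 + K x$
$B = 612$
$v{\left(h \right)} = \sqrt{-79 + h}$
$\frac{n{\left(-452,332 \right)} - 478127}{v{\left(B \right)} + 144060} = \frac{\left(-3 - 150064\right) - 478127}{\sqrt{-79 + 612} + 144060} = \frac{\left(-3 - 150064\right) - 478127}{\sqrt{533} + 144060} = \frac{-150067 - 478127}{144060 + \sqrt{533}} = - \frac{628194}{144060 + \sqrt{533}}$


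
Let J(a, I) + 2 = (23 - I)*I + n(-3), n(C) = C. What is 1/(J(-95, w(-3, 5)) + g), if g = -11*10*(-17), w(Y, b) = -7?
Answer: 1/1655 ≈ 0.00060423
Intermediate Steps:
J(a, I) = -5 + I*(23 - I) (J(a, I) = -2 + ((23 - I)*I - 3) = -2 + (I*(23 - I) - 3) = -2 + (-3 + I*(23 - I)) = -5 + I*(23 - I))
g = 1870 (g = -110*(-17) = 1870)
1/(J(-95, w(-3, 5)) + g) = 1/((-5 - 1*(-7)² + 23*(-7)) + 1870) = 1/((-5 - 1*49 - 161) + 1870) = 1/((-5 - 49 - 161) + 1870) = 1/(-215 + 1870) = 1/1655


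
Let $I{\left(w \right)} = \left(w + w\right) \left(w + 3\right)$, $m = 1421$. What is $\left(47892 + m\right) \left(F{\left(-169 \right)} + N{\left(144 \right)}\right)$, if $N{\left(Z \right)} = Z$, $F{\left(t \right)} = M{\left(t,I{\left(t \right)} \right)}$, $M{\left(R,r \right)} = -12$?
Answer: $6509316$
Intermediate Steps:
$I{\left(w \right)} = 2 w \left(3 + w\right)$
$F{\left(t \right)} = -12$
$\left(47892 + m\right) \left(F{\left(-169 \right)} + N{\left(144 \right)}\right) = \left(47892 + 1421\right) \left(-12 + 144\right) = 49313 \cdot 132 = 6509316$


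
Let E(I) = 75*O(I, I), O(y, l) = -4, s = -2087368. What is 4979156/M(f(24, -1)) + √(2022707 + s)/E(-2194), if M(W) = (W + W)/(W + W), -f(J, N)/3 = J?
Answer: 4979156 - I*√64661/300 ≈ 4.9792e+6 - 0.84762*I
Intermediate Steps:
f(J, N) = -3*J
M(W) = 1 (M(W) = (2*W)/((2*W)) = (2*W)*(1/(2*W)) = 1)
E(I) = -300 (E(I) = 75*(-4) = -300)
4979156/M(f(24, -1)) + √(2022707 + s)/E(-2194) = 4979156/1 + √(2022707 - 2087368)/(-300) = 4979156*1 + √(-64661)*(-1/300) = 4979156 + (I*√64661)*(-1/300) = 4979156 - I*√64661/300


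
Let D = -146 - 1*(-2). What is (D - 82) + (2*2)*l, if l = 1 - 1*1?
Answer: -226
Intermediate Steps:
l = 0 (l = 1 - 1 = 0)
D = -144 (D = -146 + 2 = -144)
(D - 82) + (2*2)*l = (-144 - 82) + (2*2)*0 = -226 + 4*0 = -226 + 0 = -226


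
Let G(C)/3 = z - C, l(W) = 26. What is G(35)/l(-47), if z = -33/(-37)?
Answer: -1893/481 ≈ -3.9356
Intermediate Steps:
z = 33/37 (z = -33*(-1/37) = 33/37 ≈ 0.89189)
G(C) = 99/37 - 3*C (G(C) = 3*(33/37 - C) = 99/37 - 3*C)
G(35)/l(-47) = (99/37 - 3*35)/26 = (99/37 - 105)*(1/26) = -3786/37*1/26 = -1893/481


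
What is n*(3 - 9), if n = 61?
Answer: -366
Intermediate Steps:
n*(3 - 9) = 61*(3 - 9) = 61*(-6) = -366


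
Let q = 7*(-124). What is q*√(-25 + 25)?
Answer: 0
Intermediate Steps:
q = -868
q*√(-25 + 25) = -868*√(-25 + 25) = -868*√0 = -868*0 = 0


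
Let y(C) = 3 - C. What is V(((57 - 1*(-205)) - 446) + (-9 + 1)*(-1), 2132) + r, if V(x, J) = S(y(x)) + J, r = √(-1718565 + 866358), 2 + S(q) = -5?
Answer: 2125 + I*√852207 ≈ 2125.0 + 923.15*I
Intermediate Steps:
S(q) = -7 (S(q) = -2 - 5 = -7)
r = I*√852207 (r = √(-852207) = I*√852207 ≈ 923.15*I)
V(x, J) = -7 + J
V(((57 - 1*(-205)) - 446) + (-9 + 1)*(-1), 2132) + r = (-7 + 2132) + I*√852207 = 2125 + I*√852207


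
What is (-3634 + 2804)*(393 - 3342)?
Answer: 2447670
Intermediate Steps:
(-3634 + 2804)*(393 - 3342) = -830*(-2949) = 2447670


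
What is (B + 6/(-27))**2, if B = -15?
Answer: 18769/81 ≈ 231.72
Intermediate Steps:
(B + 6/(-27))**2 = (-15 + 6/(-27))**2 = (-15 + 6*(-1/27))**2 = (-15 - 2/9)**2 = (-137/9)**2 = 18769/81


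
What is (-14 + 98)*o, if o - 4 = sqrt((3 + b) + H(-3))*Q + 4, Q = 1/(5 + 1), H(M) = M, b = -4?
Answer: 672 + 28*I ≈ 672.0 + 28.0*I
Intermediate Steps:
Q = 1/6 ≈ 0.16667
o = 8 + I/3 (o = 4 + (sqrt((3 - 4) - 3)*(1/6) + 4) = 4 + (sqrt(-1 - 3)*(1/6) + 4) = 4 + (sqrt(-4)*(1/6) + 4) = 4 + ((2*I)*(1/6) + 4) = 4 + (I/3 + 4) = 4 + (4 + I/3) = 8 + I/3 ≈ 8.0 + 0.33333*I)
(-14 + 98)*o = (-14 + 98)*(8 + I/3) = 84*(8 + I/3) = 672 + 28*I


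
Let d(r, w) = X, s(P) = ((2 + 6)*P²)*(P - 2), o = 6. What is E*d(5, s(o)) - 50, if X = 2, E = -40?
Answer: -130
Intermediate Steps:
s(P) = 8*P²*(-2 + P) (s(P) = (8*P²)*(-2 + P) = 8*P²*(-2 + P))
d(r, w) = 2
E*d(5, s(o)) - 50 = -40*2 - 50 = -80 - 50 = -130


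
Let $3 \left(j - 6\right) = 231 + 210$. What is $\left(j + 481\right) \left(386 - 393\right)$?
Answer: $-4438$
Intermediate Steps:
$j = 153$ ($j = 6 + \frac{231 + 210}{3} = 6 + \frac{1}{3} \cdot 441 = 6 + 147 = 153$)
$\left(j + 481\right) \left(386 - 393\right) = \left(153 + 481\right) \left(386 - 393\right) = 634 \left(-7\right) = -4438$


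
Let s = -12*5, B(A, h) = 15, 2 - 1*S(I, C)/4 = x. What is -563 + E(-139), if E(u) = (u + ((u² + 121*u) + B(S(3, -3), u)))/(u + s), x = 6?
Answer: -114415/199 ≈ -574.95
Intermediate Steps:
S(I, C) = -16 (S(I, C) = 8 - 4*6 = 8 - 24 = -16)
s = -60
E(u) = (15 + u² + 122*u)/(-60 + u) (E(u) = (u + ((u² + 121*u) + 15))/(u - 60) = (u + (15 + u² + 121*u))/(-60 + u) = (15 + u² + 122*u)/(-60 + u))
-563 + E(-139) = -563 + (15 + (-139)² + 122*(-139))/(-60 - 139) = -563 + (15 + 19321 - 16958)/(-199) = -563 - 1/199*2378 = -563 - 2378/199 = -114415/199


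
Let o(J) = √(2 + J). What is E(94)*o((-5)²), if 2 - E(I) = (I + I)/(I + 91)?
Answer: 546*√3/185 ≈ 5.1119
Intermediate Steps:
E(I) = 2 - 2*I/(91 + I) (E(I) = 2 - (I + I)/(I + 91) = 2 - 2*I/(91 + I))
E(94)*o((-5)²) = (182/(91 + 94))*√(2 + (-5)²) = (182/185)*√(2 + 25) = (182*(1/185))*√27 = 182*(3*√3)/185 = 546*√3/185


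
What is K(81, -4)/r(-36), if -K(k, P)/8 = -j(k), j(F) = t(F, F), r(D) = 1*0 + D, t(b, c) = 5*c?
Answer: -90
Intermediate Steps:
r(D) = D (r(D) = 0 + D = D)
j(F) = 5*F
K(k, P) = 40*k (K(k, P) = -(-8)*5*k = -(-40)*k = 40*k)
K(81, -4)/r(-36) = (40*81)/(-36) = 3240*(-1/36) = -90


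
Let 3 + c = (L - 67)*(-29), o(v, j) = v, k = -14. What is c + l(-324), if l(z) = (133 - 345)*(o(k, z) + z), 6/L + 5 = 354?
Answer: 25684830/349 ≈ 73596.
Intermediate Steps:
L = 6/349 (L = 6/(-5 + 354) = 6/349 ≈ 0.017192)
l(z) = 2968 - 212*z (l(z) = (133 - 345)*(-14 + z) = -212*(-14 + z) = 2968 - 212*z)
c = 676886/349 (c = -3 + (6/349 - 67)*(-29) = -3 - 23377/349*(-29) = -3 + 677933/349 = 676886/349 ≈ 1939.5)
c + l(-324) = 676886/349 + (2968 - 212*(-324)) = 676886/349 + (2968 + 68688) = 676886/349 + 71656 = 25684830/349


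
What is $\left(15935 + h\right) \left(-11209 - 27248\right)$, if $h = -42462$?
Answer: $1020148839$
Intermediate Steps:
$\left(15935 + h\right) \left(-11209 - 27248\right) = \left(15935 - 42462\right) \left(-11209 - 27248\right) = \left(-26527\right) \left(-38457\right) = 1020148839$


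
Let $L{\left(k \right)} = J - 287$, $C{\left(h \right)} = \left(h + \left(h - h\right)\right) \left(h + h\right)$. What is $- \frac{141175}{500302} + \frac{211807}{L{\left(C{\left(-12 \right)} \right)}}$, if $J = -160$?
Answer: $- \frac{106030570939}{223634994} \approx -474.12$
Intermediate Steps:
$C{\left(h \right)} = 2 h^{2}$ ($C{\left(h \right)} = \left(h + 0\right) 2 h = h 2 h = 2 h^{2}$)
$L{\left(k \right)} = -447$ ($L{\left(k \right)} = -160 - 287 = -447$)
$- \frac{141175}{500302} + \frac{211807}{L{\left(C{\left(-12 \right)} \right)}} = - \frac{141175}{500302} + \frac{211807}{-447} = \left(-141175\right) \frac{1}{500302} + 211807 \left(- \frac{1}{447}\right) = - \frac{141175}{500302} - \frac{211807}{447} = - \frac{106030570939}{223634994}$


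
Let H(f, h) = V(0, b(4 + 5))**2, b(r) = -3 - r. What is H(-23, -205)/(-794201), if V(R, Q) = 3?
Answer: -9/794201 ≈ -1.1332e-5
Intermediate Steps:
H(f, h) = 9 (H(f, h) = 3**2 = 9)
H(-23, -205)/(-794201) = 9/(-794201) = 9*(-1/794201) = -9/794201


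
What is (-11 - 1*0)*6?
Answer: -66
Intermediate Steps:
(-11 - 1*0)*6 = (-11 + 0)*6 = -11*6 = -66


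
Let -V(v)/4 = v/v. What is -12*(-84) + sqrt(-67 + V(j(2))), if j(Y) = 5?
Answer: 1008 + I*sqrt(71) ≈ 1008.0 + 8.4261*I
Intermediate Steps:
V(v) = -4 (V(v) = -4*v/v = -4*1 = -4)
-12*(-84) + sqrt(-67 + V(j(2))) = -12*(-84) + sqrt(-67 - 4) = 1008 + sqrt(-71) = 1008 + I*sqrt(71)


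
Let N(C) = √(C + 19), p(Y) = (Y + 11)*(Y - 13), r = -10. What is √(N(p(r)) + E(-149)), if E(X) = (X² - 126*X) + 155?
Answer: √(41130 + 2*I) ≈ 202.81 + 0.0049*I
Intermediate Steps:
E(X) = 155 + X² - 126*X
p(Y) = (-13 + Y)*(11 + Y) (p(Y) = (11 + Y)*(-13 + Y) = (-13 + Y)*(11 + Y))
N(C) = √(19 + C)
√(N(p(r)) + E(-149)) = √(√(19 + (-143 + (-10)² - 2*(-10))) + (155 + (-149)² - 126*(-149))) = √(√(19 + (-143 + 100 + 20)) + (155 + 22201 + 18774)) = √(√(19 - 23) + 41130) = √(√(-4) + 41130) = √(2*I + 41130) = √(41130 + 2*I)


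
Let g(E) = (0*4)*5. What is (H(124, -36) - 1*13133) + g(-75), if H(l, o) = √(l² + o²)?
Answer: -13133 + 4*√1042 ≈ -13004.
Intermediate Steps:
g(E) = 0 (g(E) = 0*5 = 0)
(H(124, -36) - 1*13133) + g(-75) = (√(124² + (-36)²) - 1*13133) + 0 = (√(15376 + 1296) - 13133) + 0 = (√16672 - 13133) + 0 = (4*√1042 - 13133) + 0 = (-13133 + 4*√1042) + 0 = -13133 + 4*√1042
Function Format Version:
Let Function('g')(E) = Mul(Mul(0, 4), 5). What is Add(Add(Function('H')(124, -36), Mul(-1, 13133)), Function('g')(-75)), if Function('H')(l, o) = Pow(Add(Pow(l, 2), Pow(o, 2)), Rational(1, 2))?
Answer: Add(-13133, Mul(4, Pow(1042, Rational(1, 2)))) ≈ -13004.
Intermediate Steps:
Function('g')(E) = 0 (Function('g')(E) = Mul(0, 5) = 0)
Add(Add(Function('H')(124, -36), Mul(-1, 13133)), Function('g')(-75)) = Add(Add(Pow(Add(Pow(124, 2), Pow(-36, 2)), Rational(1, 2)), Mul(-1, 13133)), 0) = Add(Add(Pow(Add(15376, 1296), Rational(1, 2)), -13133), 0) = Add(Add(Pow(16672, Rational(1, 2)), -13133), 0) = Add(Add(Mul(4, Pow(1042, Rational(1, 2))), -13133), 0) = Add(Add(-13133, Mul(4, Pow(1042, Rational(1, 2)))), 0) = Add(-13133, Mul(4, Pow(1042, Rational(1, 2))))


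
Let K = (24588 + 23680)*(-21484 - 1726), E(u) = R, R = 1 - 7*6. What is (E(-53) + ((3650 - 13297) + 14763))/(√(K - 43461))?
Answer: -5075*I*√1120343741/1120343741 ≈ -0.15162*I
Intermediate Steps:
R = -41 (R = 1 - 42 = -41)
E(u) = -41
K = -1120300280 (K = 48268*(-23210) = -1120300280)
(E(-53) + ((3650 - 13297) + 14763))/(√(K - 43461)) = (-41 + ((3650 - 13297) + 14763))/(√(-1120300280 - 43461)) = (-41 + (-9647 + 14763))/(√(-1120343741)) = (-41 + 5116)/((I*√1120343741)) = 5075*(-I*√1120343741/1120343741) = -5075*I*√1120343741/1120343741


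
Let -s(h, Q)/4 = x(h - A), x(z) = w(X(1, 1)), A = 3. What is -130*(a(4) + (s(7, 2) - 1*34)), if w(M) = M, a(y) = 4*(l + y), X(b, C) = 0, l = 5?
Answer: -260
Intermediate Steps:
a(y) = 20 + 4*y (a(y) = 4*(5 + y) = 20 + 4*y)
x(z) = 0
s(h, Q) = 0 (s(h, Q) = -4*0 = 0)
-130*(a(4) + (s(7, 2) - 1*34)) = -130*((20 + 4*4) + (0 - 1*34)) = -130*((20 + 16) + (0 - 34)) = -130*(36 - 34) = -130*2 = -260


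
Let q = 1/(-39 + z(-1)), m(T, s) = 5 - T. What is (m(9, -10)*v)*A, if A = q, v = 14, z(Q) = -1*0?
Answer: 56/39 ≈ 1.4359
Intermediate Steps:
z(Q) = 0
q = -1/39 (q = 1/(-39 + 0) = 1/(-39) = -1/39 ≈ -0.025641)
A = -1/39 ≈ -0.025641
(m(9, -10)*v)*A = ((5 - 1*9)*14)*(-1/39) = ((5 - 9)*14)*(-1/39) = -4*14*(-1/39) = -56*(-1/39) = 56/39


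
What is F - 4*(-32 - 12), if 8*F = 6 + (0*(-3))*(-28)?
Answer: 707/4 ≈ 176.75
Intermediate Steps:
F = ¾ (F = (6 + (0*(-3))*(-28))/8 = (6 + 0*(-28))/8 = (6 + 0)/8 = (⅛)*6 = ¾ ≈ 0.75000)
F - 4*(-32 - 12) = ¾ - 4*(-32 - 12) = ¾ - 4*(-44) = ¾ - 1*(-176) = ¾ + 176 = 707/4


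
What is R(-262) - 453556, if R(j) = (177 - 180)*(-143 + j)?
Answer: -452341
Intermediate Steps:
R(j) = 429 - 3*j (R(j) = -3*(-143 + j) = 429 - 3*j)
R(-262) - 453556 = (429 - 3*(-262)) - 453556 = (429 + 786) - 453556 = 1215 - 453556 = -452341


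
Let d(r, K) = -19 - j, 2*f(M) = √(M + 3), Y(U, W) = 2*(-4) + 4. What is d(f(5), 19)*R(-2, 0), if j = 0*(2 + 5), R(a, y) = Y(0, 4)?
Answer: 76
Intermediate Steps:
Y(U, W) = -4 (Y(U, W) = -8 + 4 = -4)
f(M) = √(3 + M)/2 (f(M) = √(M + 3)/2 = √(3 + M)/2)
R(a, y) = -4
j = 0 (j = 0*7 = 0)
d(r, K) = -19 (d(r, K) = -19 - 1*0 = -19 + 0 = -19)
d(f(5), 19)*R(-2, 0) = -19*(-4) = 76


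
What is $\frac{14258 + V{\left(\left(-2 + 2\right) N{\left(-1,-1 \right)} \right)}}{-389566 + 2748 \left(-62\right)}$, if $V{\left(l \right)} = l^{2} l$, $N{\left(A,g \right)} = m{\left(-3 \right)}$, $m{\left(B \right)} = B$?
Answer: $- \frac{7129}{279971} \approx -0.025463$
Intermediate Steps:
$N{\left(A,g \right)} = -3$
$V{\left(l \right)} = l^{3}$
$\frac{14258 + V{\left(\left(-2 + 2\right) N{\left(-1,-1 \right)} \right)}}{-389566 + 2748 \left(-62\right)} = \frac{14258 + \left(\left(-2 + 2\right) \left(-3\right)\right)^{3}}{-389566 + 2748 \left(-62\right)} = \frac{14258 + \left(0 \left(-3\right)\right)^{3}}{-389566 - 170376} = \frac{14258 + 0^{3}}{-559942} = \left(14258 + 0\right) \left(- \frac{1}{559942}\right) = 14258 \left(- \frac{1}{559942}\right) = - \frac{7129}{279971}$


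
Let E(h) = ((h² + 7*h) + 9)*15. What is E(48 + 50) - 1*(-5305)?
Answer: 159790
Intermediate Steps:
E(h) = 135 + 15*h² + 105*h (E(h) = (9 + h² + 7*h)*15 = 135 + 15*h² + 105*h)
E(48 + 50) - 1*(-5305) = (135 + 15*(48 + 50)² + 105*(48 + 50)) - 1*(-5305) = (135 + 15*98² + 105*98) + 5305 = (135 + 15*9604 + 10290) + 5305 = (135 + 144060 + 10290) + 5305 = 154485 + 5305 = 159790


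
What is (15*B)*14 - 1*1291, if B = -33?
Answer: -8221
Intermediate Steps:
(15*B)*14 - 1*1291 = (15*(-33))*14 - 1*1291 = -495*14 - 1291 = -6930 - 1291 = -8221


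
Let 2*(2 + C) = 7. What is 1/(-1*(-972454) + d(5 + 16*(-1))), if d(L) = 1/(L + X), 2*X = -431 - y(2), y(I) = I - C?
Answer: 907/882015774 ≈ 1.0283e-6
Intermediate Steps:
C = 3/2 (C = -2 + (½)*7 = -2 + 7/2 = 3/2 ≈ 1.5000)
y(I) = -3/2 + I (y(I) = I - 1*3/2 = I - 3/2 = -3/2 + I)
X = -863/4 (X = (-431 - (-3/2 + 2))/2 = (-431 - 1*½)/2 = (-431 - ½)/2 = (½)*(-863/2) = -863/4 ≈ -215.75)
d(L) = 1/(-863/4 + L) (d(L) = 1/(L - 863/4) = 1/(-863/4 + L))
1/(-1*(-972454) + d(5 + 16*(-1))) = 1/(-1*(-972454) + 4/(-863 + 4*(5 + 16*(-1)))) = 1/(972454 + 4/(-863 + 4*(5 - 16))) = 1/(972454 + 4/(-863 + 4*(-11))) = 1/(972454 + 4/(-863 - 44)) = 1/(972454 + 4/(-907)) = 1/(972454 + 4*(-1/907)) = 1/(972454 - 4/907) = 1/(882015774/907) = 907/882015774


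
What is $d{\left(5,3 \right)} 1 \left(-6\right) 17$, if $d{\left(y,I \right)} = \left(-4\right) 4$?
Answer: $1632$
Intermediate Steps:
$d{\left(y,I \right)} = -16$
$d{\left(5,3 \right)} 1 \left(-6\right) 17 = - 16 \cdot 1 \left(-6\right) 17 = \left(-16\right) \left(-6\right) 17 = 96 \cdot 17 = 1632$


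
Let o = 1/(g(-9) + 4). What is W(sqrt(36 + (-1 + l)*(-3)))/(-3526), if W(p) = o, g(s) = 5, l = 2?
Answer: -1/31734 ≈ -3.1512e-5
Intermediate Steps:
o = 1/9 (o = 1/(5 + 4) = 1/9 ≈ 0.11111)
W(p) = 1/9
W(sqrt(36 + (-1 + l)*(-3)))/(-3526) = (1/9)/(-3526) = (1/9)*(-1/3526) = -1/31734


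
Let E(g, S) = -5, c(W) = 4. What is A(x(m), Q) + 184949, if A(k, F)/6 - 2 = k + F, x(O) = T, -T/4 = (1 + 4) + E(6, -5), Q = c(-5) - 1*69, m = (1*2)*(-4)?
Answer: 184571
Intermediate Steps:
m = -8 (m = 2*(-4) = -8)
Q = -65 (Q = 4 - 1*69 = 4 - 69 = -65)
T = 0 (T = -4*((1 + 4) - 5) = -4*(5 - 5) = -4*0 = 0)
x(O) = 0
A(k, F) = 12 + 6*F + 6*k (A(k, F) = 12 + 6*(k + F) = 12 + 6*(F + k) = 12 + (6*F + 6*k) = 12 + 6*F + 6*k)
A(x(m), Q) + 184949 = (12 + 6*(-65) + 6*0) + 184949 = (12 - 390 + 0) + 184949 = -378 + 184949 = 184571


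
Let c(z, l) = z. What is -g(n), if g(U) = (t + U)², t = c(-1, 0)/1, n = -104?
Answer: -11025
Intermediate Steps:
t = -1 (t = -1/1 = -1*1 = -1)
g(U) = (-1 + U)²
-g(n) = -(-1 - 104)² = -1*(-105)² = -1*11025 = -11025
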